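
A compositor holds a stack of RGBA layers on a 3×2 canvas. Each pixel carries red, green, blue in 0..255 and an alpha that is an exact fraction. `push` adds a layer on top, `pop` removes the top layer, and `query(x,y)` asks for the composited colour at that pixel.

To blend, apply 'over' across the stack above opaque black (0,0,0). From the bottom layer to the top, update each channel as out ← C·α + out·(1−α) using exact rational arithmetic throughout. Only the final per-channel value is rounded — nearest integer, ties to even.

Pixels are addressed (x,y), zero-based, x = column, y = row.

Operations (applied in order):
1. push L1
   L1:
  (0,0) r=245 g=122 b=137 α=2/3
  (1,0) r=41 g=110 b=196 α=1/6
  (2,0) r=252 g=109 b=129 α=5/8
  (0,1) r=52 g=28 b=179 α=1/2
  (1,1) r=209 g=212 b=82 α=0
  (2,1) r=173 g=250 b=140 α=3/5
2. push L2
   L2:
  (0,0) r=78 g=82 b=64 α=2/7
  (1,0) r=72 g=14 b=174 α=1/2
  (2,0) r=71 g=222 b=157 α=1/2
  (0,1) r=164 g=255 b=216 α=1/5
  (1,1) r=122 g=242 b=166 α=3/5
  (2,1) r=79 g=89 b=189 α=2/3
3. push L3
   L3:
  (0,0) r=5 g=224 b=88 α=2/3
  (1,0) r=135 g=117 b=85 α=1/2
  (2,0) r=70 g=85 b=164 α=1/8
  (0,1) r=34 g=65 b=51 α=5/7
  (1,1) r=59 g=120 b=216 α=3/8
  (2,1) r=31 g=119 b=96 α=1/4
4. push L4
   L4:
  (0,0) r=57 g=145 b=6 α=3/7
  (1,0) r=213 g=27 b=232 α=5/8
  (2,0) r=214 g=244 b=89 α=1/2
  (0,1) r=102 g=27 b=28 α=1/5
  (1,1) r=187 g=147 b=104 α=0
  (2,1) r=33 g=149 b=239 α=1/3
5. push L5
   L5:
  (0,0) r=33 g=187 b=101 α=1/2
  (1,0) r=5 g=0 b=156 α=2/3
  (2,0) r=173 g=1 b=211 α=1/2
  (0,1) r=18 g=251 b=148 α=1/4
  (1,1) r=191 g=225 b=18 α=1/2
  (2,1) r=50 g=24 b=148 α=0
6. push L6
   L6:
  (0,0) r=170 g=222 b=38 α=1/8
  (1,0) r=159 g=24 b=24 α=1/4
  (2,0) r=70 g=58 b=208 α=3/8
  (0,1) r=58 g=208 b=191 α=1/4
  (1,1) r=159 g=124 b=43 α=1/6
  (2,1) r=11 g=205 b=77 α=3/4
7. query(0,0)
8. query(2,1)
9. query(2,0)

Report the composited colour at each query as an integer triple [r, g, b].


(0,0) stack=L1,L2,L3,L4,L5,L6; from [0,0,0]:
+L1 (α=2/3) → [490/3, 244/3, 274/3]
+L2 (α=2/7) → [2918/21, 1712/21, 1754/21]
+L3 (α=2/3) → [3128/63, 11120/63, 5450/63]
+L4 (α=3/7) → [23285/441, 71885/441, 22934/441]
+L5 (α=1/2) → [18919/441, 77176/441, 67475/882]
+L6 (α=1/8) → [29629/504, 45581/252, 72263/1008]
rounded: [59, 181, 72]

at x=2,y=1 over L1,L2,L3,L4,L5,L6:
+L1 (α=3/5) → [519/5, 150, 84]
+L2 (α=2/3) → [1309/15, 328/3, 154]
+L3 (α=1/4) → [366/5, 447/4, 279/2]
+L4 (α=1/3) → [299/5, 745/6, 518/3]
+L5 (α=0) → [299/5, 745/6, 518/3]
+L6 (α=3/4) → [116/5, 4435/24, 1211/12]
rounded: [23, 185, 101]

(2,0) stack=L1,L2,L3,L4,L5,L6; from [0,0,0]:
+L1 (α=5/8) → [315/2, 545/8, 645/8]
+L2 (α=1/2) → [457/4, 2321/16, 1901/16]
+L3 (α=1/8) → [3479/32, 17607/128, 15931/128]
+L4 (α=1/2) → [10327/64, 48839/256, 27323/256]
+L5 (α=1/2) → [21399/128, 49095/512, 81339/512]
+L6 (α=3/8) → [133875/1024, 334563/4096, 726183/4096]
→ [131, 82, 177]


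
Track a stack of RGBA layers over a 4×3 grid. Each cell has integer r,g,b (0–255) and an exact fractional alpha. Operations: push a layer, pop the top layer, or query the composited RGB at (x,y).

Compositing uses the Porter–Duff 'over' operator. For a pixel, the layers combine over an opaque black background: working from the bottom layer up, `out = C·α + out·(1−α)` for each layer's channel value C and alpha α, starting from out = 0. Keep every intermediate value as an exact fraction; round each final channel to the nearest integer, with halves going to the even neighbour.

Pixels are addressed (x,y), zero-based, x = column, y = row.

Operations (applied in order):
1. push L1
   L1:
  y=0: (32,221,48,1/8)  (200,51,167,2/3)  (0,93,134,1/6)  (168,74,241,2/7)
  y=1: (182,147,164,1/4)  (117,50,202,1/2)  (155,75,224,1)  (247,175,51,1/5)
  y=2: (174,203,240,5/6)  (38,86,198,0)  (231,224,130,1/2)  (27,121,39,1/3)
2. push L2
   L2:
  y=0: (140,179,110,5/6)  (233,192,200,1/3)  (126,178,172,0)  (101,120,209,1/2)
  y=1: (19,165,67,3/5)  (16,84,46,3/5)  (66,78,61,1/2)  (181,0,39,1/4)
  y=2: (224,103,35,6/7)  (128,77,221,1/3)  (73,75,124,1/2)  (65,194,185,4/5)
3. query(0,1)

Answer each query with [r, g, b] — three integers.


query (0,1) [L1,L2] — begin 0,0,0
after L1 α=1/4: [91/2, 147/4, 41]
after L2 α=3/5: [148/5, 1137/10, 283/5]
= [30, 114, 57]


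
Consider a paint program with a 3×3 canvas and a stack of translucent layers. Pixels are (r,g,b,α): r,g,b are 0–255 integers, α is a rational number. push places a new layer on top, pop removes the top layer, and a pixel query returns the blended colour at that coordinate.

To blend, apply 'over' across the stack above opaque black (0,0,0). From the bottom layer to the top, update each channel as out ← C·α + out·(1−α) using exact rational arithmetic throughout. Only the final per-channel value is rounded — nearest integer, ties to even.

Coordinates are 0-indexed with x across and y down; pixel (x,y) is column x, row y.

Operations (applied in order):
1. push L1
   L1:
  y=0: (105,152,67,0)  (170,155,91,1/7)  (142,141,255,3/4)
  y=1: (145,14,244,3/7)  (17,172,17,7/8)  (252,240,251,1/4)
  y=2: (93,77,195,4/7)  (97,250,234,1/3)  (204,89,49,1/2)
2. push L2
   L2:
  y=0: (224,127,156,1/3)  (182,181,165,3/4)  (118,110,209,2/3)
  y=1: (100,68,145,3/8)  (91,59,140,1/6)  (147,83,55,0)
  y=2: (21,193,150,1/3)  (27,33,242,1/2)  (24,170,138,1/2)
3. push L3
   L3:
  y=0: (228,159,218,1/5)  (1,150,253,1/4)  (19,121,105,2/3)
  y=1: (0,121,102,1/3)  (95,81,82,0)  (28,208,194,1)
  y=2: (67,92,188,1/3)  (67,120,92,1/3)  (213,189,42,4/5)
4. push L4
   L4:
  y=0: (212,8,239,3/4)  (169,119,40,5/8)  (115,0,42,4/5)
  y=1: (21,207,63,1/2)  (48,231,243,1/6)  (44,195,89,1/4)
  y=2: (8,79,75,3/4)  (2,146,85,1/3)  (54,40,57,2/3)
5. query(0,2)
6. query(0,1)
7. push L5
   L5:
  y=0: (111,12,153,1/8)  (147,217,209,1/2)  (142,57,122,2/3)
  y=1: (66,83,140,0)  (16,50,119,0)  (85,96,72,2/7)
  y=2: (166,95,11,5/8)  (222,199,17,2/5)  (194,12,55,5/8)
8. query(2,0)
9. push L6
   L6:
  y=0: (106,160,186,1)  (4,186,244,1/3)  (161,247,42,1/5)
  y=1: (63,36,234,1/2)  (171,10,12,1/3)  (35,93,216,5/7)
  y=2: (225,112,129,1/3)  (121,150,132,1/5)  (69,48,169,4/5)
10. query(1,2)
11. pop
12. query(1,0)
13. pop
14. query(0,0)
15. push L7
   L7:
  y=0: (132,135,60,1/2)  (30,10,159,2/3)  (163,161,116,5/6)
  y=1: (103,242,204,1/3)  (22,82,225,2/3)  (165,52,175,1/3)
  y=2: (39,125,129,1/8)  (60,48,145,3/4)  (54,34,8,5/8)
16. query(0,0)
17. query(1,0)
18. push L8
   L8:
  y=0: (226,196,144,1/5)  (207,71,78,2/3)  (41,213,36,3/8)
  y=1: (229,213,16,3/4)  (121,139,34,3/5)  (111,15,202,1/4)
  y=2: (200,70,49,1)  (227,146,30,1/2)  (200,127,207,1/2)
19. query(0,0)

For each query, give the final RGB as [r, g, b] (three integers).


(0,2) stack=L1,L2,L3,L4; from [0,0,0]:
+L1 (α=4/7) → [372/7, 44, 780/7]
+L2 (α=1/3) → [297/7, 281/3, 870/7]
+L3 (α=1/3) → [1063/21, 838/9, 3056/21]
+L4 (α=3/4) → [1567/84, 2971/36, 7781/84]
→ [19, 83, 93]

at x=0,y=1 over L1,L2,L3,L4:
+L1 (α=3/7) → [435/7, 6, 732/7]
+L2 (α=3/8) → [4275/56, 117/4, 6705/56]
+L3 (α=1/3) → [1425/28, 359/6, 3187/28]
+L4 (α=1/2) → [2013/56, 1601/12, 4951/56]
rounded: [36, 133, 88]

(2,0) stack=L1,L2,L3,L4,L5; from [0,0,0]:
+L1 (α=3/4) → [213/2, 423/4, 765/4]
+L2 (α=2/3) → [685/6, 1303/12, 2437/12]
+L3 (α=2/3) → [913/18, 4207/36, 4957/36]
+L4 (α=4/5) → [9193/90, 4207/180, 2201/36]
+L5 (α=2/3) → [34753/270, 24727/540, 10985/108]
→ [129, 46, 102]

(1,2) stack=L1,L2,L3,L4,L5,L6; from [0,0,0]:
after L1 α=1/3: [97/3, 250/3, 78]
after L2 α=1/2: [89/3, 349/6, 160]
after L3 α=1/3: [379/9, 709/9, 412/3]
after L4 α=1/3: [776/27, 2732/27, 1079/9]
after L5 α=2/5: [4772/45, 6314/45, 1181/15]
after L6 α=1/5: [24533/225, 32006/225, 6704/75]
rounded: [109, 142, 89]

(1,0) stack=L1,L2,L3,L4,L5; from [0,0,0]:
L1 α=1/7: [170/7, 155/7, 13]
L2 α=3/4: [998/7, 989/7, 127]
L3 α=1/4: [3001/28, 4017/28, 317/2]
L4 α=5/8: [32663/224, 28711/224, 1351/16]
L5 α=1/2: [65591/448, 77319/448, 4695/32]
= [146, 173, 147]

query (0,0) [L1,L2,L3,L4] — begin 0,0,0
L1 α=0: [0, 0, 0]
L2 α=1/3: [224/3, 127/3, 52]
L3 α=1/5: [316/3, 197/3, 426/5]
L4 α=3/4: [556/3, 269/12, 4011/20]
= [185, 22, 201]

(0,0) stack=L1,L2,L3,L4,L7; from [0,0,0]:
after L1 α=0: [0, 0, 0]
after L2 α=1/3: [224/3, 127/3, 52]
after L3 α=1/5: [316/3, 197/3, 426/5]
after L4 α=3/4: [556/3, 269/12, 4011/20]
after L7 α=1/2: [476/3, 1889/24, 5211/40]
rounded: [159, 79, 130]

at x=1,y=0 over L1,L2,L3,L4,L7:
after L1 α=1/7: [170/7, 155/7, 13]
after L2 α=3/4: [998/7, 989/7, 127]
after L3 α=1/4: [3001/28, 4017/28, 317/2]
after L4 α=5/8: [32663/224, 28711/224, 1351/16]
after L7 α=2/3: [46103/672, 33191/672, 6439/48]
rounded: [69, 49, 134]

query (0,0) [L1,L2,L3,L4,L7,L8] — begin 0,0,0
after L1 α=0: [0, 0, 0]
after L2 α=1/3: [224/3, 127/3, 52]
after L3 α=1/5: [316/3, 197/3, 426/5]
after L4 α=3/4: [556/3, 269/12, 4011/20]
after L7 α=1/2: [476/3, 1889/24, 5211/40]
after L8 α=1/5: [2582/15, 613/6, 6651/50]
= [172, 102, 133]


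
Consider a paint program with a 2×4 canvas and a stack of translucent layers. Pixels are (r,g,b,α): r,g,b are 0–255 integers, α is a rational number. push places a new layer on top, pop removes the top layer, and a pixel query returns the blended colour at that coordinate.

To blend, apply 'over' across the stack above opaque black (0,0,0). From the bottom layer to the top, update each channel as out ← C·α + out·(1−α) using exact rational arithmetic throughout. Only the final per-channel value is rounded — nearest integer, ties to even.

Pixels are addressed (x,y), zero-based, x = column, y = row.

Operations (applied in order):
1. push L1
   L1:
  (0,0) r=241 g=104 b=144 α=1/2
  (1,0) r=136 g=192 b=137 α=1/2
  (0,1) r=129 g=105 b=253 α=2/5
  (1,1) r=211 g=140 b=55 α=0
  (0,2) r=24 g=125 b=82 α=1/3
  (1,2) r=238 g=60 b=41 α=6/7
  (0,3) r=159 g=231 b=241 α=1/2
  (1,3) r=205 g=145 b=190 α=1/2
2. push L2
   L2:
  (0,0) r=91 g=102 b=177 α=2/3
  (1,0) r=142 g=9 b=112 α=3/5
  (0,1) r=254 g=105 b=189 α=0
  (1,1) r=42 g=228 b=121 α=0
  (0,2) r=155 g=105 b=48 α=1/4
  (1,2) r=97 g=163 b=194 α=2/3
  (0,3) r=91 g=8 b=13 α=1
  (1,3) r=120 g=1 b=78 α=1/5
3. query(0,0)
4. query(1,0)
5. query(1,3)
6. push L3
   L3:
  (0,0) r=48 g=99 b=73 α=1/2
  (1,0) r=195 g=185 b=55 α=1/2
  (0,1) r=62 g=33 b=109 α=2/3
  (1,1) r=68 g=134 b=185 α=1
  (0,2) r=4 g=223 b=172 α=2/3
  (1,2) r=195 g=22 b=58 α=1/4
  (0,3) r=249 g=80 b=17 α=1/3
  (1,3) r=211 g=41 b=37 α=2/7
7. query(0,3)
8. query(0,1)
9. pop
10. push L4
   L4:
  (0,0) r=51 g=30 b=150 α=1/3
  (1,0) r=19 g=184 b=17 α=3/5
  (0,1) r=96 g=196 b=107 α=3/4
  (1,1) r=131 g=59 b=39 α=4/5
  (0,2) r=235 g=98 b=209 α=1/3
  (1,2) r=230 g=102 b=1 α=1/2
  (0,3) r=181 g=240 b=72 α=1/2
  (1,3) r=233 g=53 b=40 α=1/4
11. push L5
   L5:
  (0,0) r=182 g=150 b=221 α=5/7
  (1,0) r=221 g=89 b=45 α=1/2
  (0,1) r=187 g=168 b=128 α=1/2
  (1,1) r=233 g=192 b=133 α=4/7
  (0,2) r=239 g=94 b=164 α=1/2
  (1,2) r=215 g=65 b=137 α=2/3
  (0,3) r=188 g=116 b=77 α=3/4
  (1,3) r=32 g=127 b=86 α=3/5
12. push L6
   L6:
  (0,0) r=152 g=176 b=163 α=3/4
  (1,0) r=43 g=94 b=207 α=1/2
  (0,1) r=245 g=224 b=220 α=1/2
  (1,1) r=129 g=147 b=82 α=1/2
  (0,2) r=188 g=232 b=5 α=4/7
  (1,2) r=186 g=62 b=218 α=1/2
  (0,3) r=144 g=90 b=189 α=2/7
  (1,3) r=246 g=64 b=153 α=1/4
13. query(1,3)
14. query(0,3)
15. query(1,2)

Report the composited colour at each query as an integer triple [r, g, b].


at x=0,y=0 over L1,L2:
+L1 (α=1/2) → [241/2, 52, 72]
+L2 (α=2/3) → [605/6, 256/3, 142]
= [101, 85, 142]

query (1,0) [L1,L2] — begin 0,0,0
L1 α=1/2: [68, 96, 137/2]
L2 α=3/5: [562/5, 219/5, 473/5]
rounded: [112, 44, 95]

at x=1,y=3 over L1,L2:
L1 α=1/2: [205/2, 145/2, 95]
L2 α=1/5: [106, 291/5, 458/5]
rounded: [106, 58, 92]

at x=0,y=3 over L1,L2,L3:
+L1 (α=1/2) → [159/2, 231/2, 241/2]
+L2 (α=1) → [91, 8, 13]
+L3 (α=1/3) → [431/3, 32, 43/3]
= [144, 32, 14]

(0,1) stack=L1,L2,L3; from [0,0,0]:
+L1 (α=2/5) → [258/5, 42, 506/5]
+L2 (α=0) → [258/5, 42, 506/5]
+L3 (α=2/3) → [878/15, 36, 532/5]
= [59, 36, 106]

query (1,3) [L1,L2,L4,L5,L6] — begin 0,0,0
L1 α=1/2: [205/2, 145/2, 95]
L2 α=1/5: [106, 291/5, 458/5]
L4 α=1/4: [551/4, 569/10, 787/10]
L5 α=3/5: [743/10, 2474/25, 2077/25]
L6 α=1/4: [4689/40, 4511/50, 2514/25]
→ [117, 90, 101]

at x=0,y=3 over L1,L2,L4,L5,L6:
after L1 α=1/2: [159/2, 231/2, 241/2]
after L2 α=1: [91, 8, 13]
after L4 α=1/2: [136, 124, 85/2]
after L5 α=3/4: [175, 118, 547/8]
after L6 α=2/7: [1163/7, 110, 5759/56]
rounded: [166, 110, 103]

query (1,2) [L1,L2,L4,L5,L6] — begin 0,0,0
after L1 α=6/7: [204, 360/7, 246/7]
after L2 α=2/3: [398/3, 2642/21, 2962/21]
after L4 α=1/2: [544/3, 2392/21, 2983/42]
after L5 α=2/3: [1834/9, 5122/63, 14491/126]
after L6 α=1/2: [1754/9, 4514/63, 41959/252]
→ [195, 72, 167]


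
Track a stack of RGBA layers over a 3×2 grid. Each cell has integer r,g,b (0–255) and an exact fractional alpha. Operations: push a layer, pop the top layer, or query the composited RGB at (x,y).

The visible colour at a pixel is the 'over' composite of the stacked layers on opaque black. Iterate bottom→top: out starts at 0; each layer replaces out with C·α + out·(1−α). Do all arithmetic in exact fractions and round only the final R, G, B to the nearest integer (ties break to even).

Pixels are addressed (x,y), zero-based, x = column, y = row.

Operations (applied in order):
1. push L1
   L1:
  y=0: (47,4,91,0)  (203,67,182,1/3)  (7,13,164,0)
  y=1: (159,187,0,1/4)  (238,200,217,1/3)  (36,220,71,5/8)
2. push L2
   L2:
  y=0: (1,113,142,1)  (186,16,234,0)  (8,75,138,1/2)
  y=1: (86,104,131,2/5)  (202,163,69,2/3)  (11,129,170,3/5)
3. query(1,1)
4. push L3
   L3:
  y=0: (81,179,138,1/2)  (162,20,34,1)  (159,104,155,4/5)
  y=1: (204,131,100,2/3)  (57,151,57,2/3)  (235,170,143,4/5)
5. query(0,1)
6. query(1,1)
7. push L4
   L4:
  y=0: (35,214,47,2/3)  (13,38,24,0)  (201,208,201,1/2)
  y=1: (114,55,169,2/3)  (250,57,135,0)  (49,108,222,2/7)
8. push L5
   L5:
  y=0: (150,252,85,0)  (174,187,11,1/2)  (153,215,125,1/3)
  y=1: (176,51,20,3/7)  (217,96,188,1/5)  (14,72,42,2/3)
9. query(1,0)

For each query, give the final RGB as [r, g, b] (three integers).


query (1,1) [L1,L2] — begin 0,0,0
L1 α=1/3: [238/3, 200/3, 217/3]
L2 α=2/3: [1450/9, 1178/9, 631/9]
rounded: [161, 131, 70]

query (0,1) [L1,L2,L3] — begin 0,0,0
+L1 (α=1/4) → [159/4, 187/4, 0]
+L2 (α=2/5) → [233/4, 1393/20, 262/5]
+L3 (α=2/3) → [1865/12, 2211/20, 1262/15]
rounded: [155, 111, 84]

at x=1,y=1 over L1,L2,L3:
+L1 (α=1/3) → [238/3, 200/3, 217/3]
+L2 (α=2/3) → [1450/9, 1178/9, 631/9]
+L3 (α=2/3) → [2476/27, 3896/27, 1657/27]
rounded: [92, 144, 61]

(1,0) stack=L1,L2,L3,L4,L5; from [0,0,0]:
L1 α=1/3: [203/3, 67/3, 182/3]
L2 α=0: [203/3, 67/3, 182/3]
L3 α=1: [162, 20, 34]
L4 α=0: [162, 20, 34]
L5 α=1/2: [168, 207/2, 45/2]
rounded: [168, 104, 22]


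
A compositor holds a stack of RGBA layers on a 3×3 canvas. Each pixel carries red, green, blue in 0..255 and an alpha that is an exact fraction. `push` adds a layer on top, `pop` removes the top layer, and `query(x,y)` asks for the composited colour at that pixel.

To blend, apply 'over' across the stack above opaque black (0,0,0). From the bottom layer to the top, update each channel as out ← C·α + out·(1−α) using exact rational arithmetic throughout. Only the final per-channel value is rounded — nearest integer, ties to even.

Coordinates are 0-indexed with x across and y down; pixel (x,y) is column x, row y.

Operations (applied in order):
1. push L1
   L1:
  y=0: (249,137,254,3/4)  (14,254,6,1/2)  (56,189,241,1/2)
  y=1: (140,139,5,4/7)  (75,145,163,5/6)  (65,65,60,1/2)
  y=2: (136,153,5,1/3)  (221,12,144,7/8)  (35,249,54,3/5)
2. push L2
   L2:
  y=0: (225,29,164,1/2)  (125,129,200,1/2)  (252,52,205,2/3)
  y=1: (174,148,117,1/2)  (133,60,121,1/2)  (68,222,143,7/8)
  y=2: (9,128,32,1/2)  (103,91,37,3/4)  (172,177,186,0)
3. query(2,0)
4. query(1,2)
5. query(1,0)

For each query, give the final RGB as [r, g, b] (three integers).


query (2,0) [L1,L2] — begin 0,0,0
after L1 α=1/2: [28, 189/2, 241/2]
after L2 α=2/3: [532/3, 397/6, 1061/6]
→ [177, 66, 177]

at x=1,y=2 over L1,L2:
L1 α=7/8: [1547/8, 21/2, 126]
L2 α=3/4: [4019/32, 567/8, 237/4]
= [126, 71, 59]

(1,0) stack=L1,L2; from [0,0,0]:
L1 α=1/2: [7, 127, 3]
L2 α=1/2: [66, 128, 203/2]
rounded: [66, 128, 102]


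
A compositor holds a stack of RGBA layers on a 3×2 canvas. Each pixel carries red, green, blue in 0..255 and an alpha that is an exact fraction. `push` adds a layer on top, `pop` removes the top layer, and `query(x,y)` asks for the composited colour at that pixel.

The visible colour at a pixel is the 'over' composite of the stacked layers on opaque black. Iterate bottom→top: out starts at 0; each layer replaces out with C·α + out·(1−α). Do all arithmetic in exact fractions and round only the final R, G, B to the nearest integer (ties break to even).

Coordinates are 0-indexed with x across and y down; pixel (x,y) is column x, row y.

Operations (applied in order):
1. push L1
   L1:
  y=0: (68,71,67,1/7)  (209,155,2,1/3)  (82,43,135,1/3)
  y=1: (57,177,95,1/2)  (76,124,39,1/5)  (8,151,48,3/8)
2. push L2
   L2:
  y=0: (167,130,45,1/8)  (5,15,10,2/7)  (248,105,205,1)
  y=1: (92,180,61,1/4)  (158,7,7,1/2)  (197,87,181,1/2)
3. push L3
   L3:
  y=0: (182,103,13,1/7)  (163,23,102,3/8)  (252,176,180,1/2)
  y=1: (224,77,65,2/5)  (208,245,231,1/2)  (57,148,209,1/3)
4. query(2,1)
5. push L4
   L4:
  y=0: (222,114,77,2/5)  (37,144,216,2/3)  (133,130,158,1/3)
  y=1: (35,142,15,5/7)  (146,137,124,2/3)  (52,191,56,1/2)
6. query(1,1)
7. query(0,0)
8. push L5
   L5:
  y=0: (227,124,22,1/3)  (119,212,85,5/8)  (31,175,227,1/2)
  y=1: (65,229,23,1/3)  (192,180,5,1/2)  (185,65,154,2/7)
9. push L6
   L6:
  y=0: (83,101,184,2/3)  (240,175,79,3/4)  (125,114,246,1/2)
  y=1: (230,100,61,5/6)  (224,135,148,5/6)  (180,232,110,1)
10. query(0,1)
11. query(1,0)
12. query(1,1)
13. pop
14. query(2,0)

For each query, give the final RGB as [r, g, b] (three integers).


(2,1) stack=L1,L2,L3; from [0,0,0]:
L1 α=3/8: [3, 453/8, 18]
L2 α=1/2: [100, 1149/16, 199/2]
L3 α=1/3: [257/3, 2333/24, 136]
→ [86, 97, 136]

(1,1) stack=L1,L2,L3,L4; from [0,0,0]:
+L1 (α=1/5) → [76/5, 124/5, 39/5]
+L2 (α=1/2) → [433/5, 159/10, 37/5]
+L3 (α=1/2) → [1473/10, 2609/20, 596/5]
+L4 (α=2/3) → [4393/30, 8089/60, 612/5]
→ [146, 135, 122]

at x=0,y=0 over L1,L2,L3,L4:
+L1 (α=1/7) → [68/7, 71/7, 67/7]
+L2 (α=1/8) → [235/8, 201/8, 14]
+L3 (α=1/7) → [1433/28, 145/4, 97/7]
+L4 (α=2/5) → [16731/140, 1347/20, 1369/35]
→ [120, 67, 39]

(0,1) stack=L1,L2,L3,L4,L5,L6; from [0,0,0]:
+L1 (α=1/2) → [57/2, 177/2, 95/2]
+L2 (α=1/4) → [355/8, 891/8, 407/8]
+L3 (α=2/5) → [4649/40, 781/8, 2261/40]
+L4 (α=5/7) → [8149/140, 3621/28, 3761/140]
+L5 (α=1/3) → [4233/70, 6827/42, 5371/210]
+L6 (α=5/6) → [84733/420, 27827/252, 69421/1260]
→ [202, 110, 55]

at x=1,y=0 over L1,L2,L3,L4,L5,L6:
after L1 α=1/3: [209/3, 155/3, 2/3]
after L2 α=2/7: [1075/21, 865/21, 10/3]
after L3 α=3/8: [3911/42, 2887/84, 121/3]
after L4 α=2/3: [7019/126, 27079/252, 1417/9]
after L5 α=5/8: [32009/336, 116119/672, 673/6]
after L6 α=3/4: [273929/1344, 468919/2688, 2095/24]
rounded: [204, 174, 87]

at x=1,y=1 over L1,L2,L3,L4,L5,L6:
L1 α=1/5: [76/5, 124/5, 39/5]
L2 α=1/2: [433/5, 159/10, 37/5]
L3 α=1/2: [1473/10, 2609/20, 596/5]
L4 α=2/3: [4393/30, 8089/60, 612/5]
L5 α=1/2: [10153/60, 18889/120, 637/10]
L6 α=5/6: [77353/360, 99889/720, 2679/20]
rounded: [215, 139, 134]

at x=2,y=0 over L1,L2,L3,L4,L5:
+L1 (α=1/3) → [82/3, 43/3, 45]
+L2 (α=1) → [248, 105, 205]
+L3 (α=1/2) → [250, 281/2, 385/2]
+L4 (α=1/3) → [211, 137, 181]
+L5 (α=1/2) → [121, 156, 204]
→ [121, 156, 204]


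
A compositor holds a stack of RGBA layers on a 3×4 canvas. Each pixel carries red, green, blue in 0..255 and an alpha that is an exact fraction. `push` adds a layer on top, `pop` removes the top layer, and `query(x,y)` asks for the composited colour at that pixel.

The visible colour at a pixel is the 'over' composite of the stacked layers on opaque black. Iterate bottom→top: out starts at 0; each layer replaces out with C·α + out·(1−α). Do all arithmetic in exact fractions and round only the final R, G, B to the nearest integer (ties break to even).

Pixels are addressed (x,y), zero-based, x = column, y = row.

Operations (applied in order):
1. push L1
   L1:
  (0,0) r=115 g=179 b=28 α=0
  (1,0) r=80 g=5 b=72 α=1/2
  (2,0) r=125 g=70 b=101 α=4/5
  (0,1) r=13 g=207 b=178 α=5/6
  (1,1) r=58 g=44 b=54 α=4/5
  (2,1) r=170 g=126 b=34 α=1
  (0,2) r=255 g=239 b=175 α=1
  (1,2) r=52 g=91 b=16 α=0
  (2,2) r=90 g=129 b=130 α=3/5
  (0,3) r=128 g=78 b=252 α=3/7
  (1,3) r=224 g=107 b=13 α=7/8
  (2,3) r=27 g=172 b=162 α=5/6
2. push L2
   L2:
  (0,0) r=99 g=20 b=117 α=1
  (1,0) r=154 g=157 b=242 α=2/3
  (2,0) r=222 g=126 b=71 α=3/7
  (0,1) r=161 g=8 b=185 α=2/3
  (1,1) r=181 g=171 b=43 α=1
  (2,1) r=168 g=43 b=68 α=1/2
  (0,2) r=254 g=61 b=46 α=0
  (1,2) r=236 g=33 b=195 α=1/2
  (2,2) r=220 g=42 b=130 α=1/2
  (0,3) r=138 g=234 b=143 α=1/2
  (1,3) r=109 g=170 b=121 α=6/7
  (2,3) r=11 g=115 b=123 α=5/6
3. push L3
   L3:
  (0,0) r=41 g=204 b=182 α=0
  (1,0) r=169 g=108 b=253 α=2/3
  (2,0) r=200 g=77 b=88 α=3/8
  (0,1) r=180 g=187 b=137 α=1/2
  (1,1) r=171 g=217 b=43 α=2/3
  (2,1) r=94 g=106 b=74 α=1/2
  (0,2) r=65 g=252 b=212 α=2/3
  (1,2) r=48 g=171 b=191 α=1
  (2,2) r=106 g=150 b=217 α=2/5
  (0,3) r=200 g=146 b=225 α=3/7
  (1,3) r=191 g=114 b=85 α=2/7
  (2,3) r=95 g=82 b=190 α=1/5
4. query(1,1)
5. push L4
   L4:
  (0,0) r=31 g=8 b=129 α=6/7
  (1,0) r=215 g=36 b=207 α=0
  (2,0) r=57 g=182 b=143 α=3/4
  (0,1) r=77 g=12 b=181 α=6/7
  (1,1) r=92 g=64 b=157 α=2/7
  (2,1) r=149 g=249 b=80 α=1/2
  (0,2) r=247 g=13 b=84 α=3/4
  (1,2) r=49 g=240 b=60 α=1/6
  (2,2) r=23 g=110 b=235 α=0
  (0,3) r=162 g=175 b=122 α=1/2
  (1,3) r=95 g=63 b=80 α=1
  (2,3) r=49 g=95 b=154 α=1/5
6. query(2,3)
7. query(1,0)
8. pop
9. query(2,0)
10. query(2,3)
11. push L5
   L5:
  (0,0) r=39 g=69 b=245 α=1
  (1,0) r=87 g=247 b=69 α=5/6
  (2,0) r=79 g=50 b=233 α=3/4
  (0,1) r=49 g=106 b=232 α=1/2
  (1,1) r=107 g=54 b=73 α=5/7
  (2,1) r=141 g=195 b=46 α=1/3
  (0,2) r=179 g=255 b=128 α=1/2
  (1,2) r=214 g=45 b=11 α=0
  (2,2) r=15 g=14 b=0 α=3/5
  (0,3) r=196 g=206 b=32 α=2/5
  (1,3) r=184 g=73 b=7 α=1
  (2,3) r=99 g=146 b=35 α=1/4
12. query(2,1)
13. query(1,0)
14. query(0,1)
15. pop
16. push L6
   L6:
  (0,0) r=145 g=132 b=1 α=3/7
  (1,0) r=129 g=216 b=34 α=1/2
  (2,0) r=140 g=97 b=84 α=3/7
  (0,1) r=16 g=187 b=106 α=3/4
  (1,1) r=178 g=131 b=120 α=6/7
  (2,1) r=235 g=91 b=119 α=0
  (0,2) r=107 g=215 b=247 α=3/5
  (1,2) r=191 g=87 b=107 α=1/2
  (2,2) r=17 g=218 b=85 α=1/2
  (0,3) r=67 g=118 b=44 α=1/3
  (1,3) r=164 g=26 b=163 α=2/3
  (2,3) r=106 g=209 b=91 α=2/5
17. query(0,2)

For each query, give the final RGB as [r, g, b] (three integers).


(1,1) stack=L1,L2,L3; from [0,0,0]:
L1 α=4/5: [232/5, 176/5, 216/5]
L2 α=1: [181, 171, 43]
L3 α=2/3: [523/3, 605/3, 43]
= [174, 202, 43]

(2,3) stack=L1,L2,L3,L4; from [0,0,0]:
+L1 (α=5/6) → [45/2, 430/3, 135]
+L2 (α=5/6) → [155/12, 2155/18, 125]
+L3 (α=1/5) → [88/3, 5048/45, 138]
+L4 (α=1/5) → [499/15, 24467/225, 706/5]
= [33, 109, 141]

at x=1,y=0 over L1,L2,L3,L4:
L1 α=1/2: [40, 5/2, 36]
L2 α=2/3: [116, 211/2, 520/3]
L3 α=2/3: [454/3, 643/6, 2038/9]
L4 α=0: [454/3, 643/6, 2038/9]
rounded: [151, 107, 226]

(2,0) stack=L1,L2,L3; from [0,0,0]:
after L1 α=4/5: [100, 56, 404/5]
after L2 α=3/7: [1066/7, 86, 383/5]
after L3 α=3/8: [4765/28, 661/8, 647/8]
rounded: [170, 83, 81]

(2,3) stack=L1,L2,L3; from [0,0,0]:
L1 α=5/6: [45/2, 430/3, 135]
L2 α=5/6: [155/12, 2155/18, 125]
L3 α=1/5: [88/3, 5048/45, 138]
→ [29, 112, 138]

query (2,1) [L1,L2,L3,L5] — begin 0,0,0
L1 α=1: [170, 126, 34]
L2 α=1/2: [169, 169/2, 51]
L3 α=1/2: [263/2, 381/4, 125/2]
L5 α=1/3: [404/3, 257/2, 57]
→ [135, 128, 57]

at x=1,y=0 over L1,L2,L3,L5:
after L1 α=1/2: [40, 5/2, 36]
after L2 α=2/3: [116, 211/2, 520/3]
after L3 α=2/3: [454/3, 643/6, 2038/9]
after L5 α=5/6: [1759/18, 8053/36, 5143/54]
= [98, 224, 95]

query (0,1) [L1,L2,L3,L5] — begin 0,0,0
L1 α=5/6: [65/6, 345/2, 445/3]
L2 α=2/3: [1997/18, 377/6, 1555/9]
L3 α=1/2: [5237/36, 1499/12, 1394/9]
L5 α=1/2: [7001/72, 2771/24, 1741/9]
rounded: [97, 115, 193]

(0,2) stack=L1,L2,L3,L6; from [0,0,0]:
after L1 α=1: [255, 239, 175]
after L2 α=0: [255, 239, 175]
after L3 α=2/3: [385/3, 743/3, 599/3]
after L6 α=3/5: [1733/15, 3421/15, 3421/15]
→ [116, 228, 228]


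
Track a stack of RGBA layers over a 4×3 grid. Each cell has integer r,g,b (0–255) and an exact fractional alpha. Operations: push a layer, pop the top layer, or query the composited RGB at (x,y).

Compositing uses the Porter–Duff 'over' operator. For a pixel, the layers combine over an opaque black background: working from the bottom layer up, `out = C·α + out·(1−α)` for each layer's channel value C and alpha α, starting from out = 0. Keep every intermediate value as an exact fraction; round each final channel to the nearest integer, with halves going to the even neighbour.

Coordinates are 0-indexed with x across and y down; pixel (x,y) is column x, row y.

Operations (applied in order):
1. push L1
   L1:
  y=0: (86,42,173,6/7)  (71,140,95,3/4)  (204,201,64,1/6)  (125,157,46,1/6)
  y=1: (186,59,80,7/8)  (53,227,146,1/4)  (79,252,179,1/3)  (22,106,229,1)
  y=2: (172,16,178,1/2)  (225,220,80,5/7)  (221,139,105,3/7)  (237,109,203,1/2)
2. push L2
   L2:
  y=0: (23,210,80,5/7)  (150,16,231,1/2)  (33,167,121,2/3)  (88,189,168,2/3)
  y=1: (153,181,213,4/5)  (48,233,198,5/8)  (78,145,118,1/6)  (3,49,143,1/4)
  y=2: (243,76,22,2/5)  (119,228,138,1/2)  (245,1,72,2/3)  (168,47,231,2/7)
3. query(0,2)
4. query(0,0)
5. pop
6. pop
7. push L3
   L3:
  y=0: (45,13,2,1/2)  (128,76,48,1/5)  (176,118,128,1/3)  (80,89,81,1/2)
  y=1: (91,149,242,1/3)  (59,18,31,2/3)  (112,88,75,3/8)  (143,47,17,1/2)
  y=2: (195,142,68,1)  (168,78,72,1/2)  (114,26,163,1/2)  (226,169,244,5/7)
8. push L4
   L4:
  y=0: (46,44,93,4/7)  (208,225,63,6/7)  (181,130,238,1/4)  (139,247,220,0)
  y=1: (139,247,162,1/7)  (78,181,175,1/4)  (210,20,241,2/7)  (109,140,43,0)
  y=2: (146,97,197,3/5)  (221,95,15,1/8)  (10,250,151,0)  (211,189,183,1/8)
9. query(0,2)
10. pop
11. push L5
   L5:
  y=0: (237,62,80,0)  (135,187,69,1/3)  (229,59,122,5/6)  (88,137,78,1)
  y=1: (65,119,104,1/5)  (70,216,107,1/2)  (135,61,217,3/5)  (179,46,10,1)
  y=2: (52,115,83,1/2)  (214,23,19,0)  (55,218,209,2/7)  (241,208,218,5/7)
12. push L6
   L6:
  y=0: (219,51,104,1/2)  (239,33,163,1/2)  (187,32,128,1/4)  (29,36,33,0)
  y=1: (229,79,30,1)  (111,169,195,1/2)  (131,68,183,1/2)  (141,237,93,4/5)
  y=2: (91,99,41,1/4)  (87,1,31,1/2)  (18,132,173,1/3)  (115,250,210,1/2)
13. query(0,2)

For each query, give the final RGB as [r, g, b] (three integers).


(0,2) stack=L1,L2; from [0,0,0]:
+L1 (α=1/2) → [86, 8, 89]
+L2 (α=2/5) → [744/5, 176/5, 311/5]
= [149, 35, 62]

at x=0,y=0 over L1,L2:
after L1 α=6/7: [516/7, 36, 1038/7]
after L2 α=5/7: [1837/49, 1122/7, 4876/49]
rounded: [37, 160, 100]

at x=0,y=2 over L3,L4:
after L3 α=1: [195, 142, 68]
after L4 α=3/5: [828/5, 115, 727/5]
= [166, 115, 145]

query (0,2) [L3,L5,L6] — begin 0,0,0
after L3 α=1: [195, 142, 68]
after L5 α=1/2: [247/2, 257/2, 151/2]
after L6 α=1/4: [923/8, 969/8, 535/8]
→ [115, 121, 67]


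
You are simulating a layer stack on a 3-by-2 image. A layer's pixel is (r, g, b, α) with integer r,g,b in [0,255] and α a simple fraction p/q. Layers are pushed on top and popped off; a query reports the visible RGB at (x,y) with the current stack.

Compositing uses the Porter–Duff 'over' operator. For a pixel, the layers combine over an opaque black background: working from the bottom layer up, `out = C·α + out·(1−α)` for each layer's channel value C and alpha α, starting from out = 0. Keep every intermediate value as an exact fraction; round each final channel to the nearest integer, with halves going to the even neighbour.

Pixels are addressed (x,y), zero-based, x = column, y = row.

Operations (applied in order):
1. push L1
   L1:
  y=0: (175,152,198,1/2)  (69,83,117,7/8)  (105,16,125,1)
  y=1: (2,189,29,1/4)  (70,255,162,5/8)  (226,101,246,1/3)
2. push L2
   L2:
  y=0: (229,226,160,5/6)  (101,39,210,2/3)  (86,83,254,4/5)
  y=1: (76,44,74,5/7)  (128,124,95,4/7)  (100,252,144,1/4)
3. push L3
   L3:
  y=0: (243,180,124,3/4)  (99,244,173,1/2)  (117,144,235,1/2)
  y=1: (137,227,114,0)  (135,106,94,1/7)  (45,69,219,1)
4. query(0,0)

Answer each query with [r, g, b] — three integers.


(0,0) stack=L1,L2,L3; from [0,0,0]:
L1 α=1/2: [175/2, 76, 99]
L2 α=5/6: [2465/12, 201, 899/6]
L3 α=3/4: [11213/48, 741/4, 3131/24]
rounded: [234, 185, 130]


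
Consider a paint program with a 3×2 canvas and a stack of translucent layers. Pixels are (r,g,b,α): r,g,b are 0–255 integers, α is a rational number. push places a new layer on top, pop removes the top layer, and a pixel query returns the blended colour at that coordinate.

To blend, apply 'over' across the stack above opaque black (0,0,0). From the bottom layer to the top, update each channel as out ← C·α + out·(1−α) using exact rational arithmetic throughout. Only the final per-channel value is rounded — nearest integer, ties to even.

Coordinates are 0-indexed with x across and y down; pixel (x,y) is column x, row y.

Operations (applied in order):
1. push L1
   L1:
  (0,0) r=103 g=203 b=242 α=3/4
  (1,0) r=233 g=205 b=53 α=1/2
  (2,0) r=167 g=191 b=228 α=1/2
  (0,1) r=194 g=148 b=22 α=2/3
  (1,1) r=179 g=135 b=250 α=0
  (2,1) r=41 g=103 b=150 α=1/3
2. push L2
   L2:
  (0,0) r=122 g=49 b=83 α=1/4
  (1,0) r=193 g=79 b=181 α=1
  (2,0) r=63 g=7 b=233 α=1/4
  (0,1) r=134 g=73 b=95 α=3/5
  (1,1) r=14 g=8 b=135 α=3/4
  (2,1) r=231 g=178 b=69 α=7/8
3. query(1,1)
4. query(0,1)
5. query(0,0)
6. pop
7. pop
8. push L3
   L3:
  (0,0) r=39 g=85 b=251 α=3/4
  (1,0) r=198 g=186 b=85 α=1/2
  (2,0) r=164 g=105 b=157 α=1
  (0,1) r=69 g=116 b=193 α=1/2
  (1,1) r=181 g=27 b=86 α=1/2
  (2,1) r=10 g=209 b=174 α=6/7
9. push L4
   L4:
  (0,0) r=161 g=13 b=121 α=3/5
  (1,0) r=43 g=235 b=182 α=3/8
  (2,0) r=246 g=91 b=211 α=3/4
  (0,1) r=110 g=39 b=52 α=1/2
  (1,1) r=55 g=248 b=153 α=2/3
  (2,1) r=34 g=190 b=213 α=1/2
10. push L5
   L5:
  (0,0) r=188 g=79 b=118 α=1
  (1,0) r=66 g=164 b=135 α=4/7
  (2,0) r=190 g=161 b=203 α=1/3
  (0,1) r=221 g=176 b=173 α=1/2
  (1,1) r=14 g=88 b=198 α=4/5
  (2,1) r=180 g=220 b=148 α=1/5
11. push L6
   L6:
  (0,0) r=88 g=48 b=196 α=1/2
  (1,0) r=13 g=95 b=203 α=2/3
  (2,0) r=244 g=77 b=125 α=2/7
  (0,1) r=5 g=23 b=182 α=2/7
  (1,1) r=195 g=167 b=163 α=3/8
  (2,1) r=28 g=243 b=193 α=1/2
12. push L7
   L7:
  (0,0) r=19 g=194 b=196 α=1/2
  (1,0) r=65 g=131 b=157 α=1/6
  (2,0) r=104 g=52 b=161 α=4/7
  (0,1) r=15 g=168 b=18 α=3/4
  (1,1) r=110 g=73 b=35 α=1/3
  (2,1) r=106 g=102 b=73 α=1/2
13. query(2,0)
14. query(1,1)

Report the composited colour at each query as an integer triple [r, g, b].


query (1,1) [L1,L2] — begin 0,0,0
L1 α=0: [0, 0, 0]
L2 α=3/4: [21/2, 6, 405/4]
rounded: [10, 6, 101]

query (0,1) [L1,L2] — begin 0,0,0
+L1 (α=2/3) → [388/3, 296/3, 44/3]
+L2 (α=3/5) → [1982/15, 1249/15, 943/15]
→ [132, 83, 63]

(0,0) stack=L1,L2; from [0,0,0]:
after L1 α=3/4: [309/4, 609/4, 363/2]
after L2 α=1/4: [1415/16, 2023/16, 1255/8]
= [88, 126, 157]

(2,0) stack=L3,L4,L5,L6,L7; from [0,0,0]:
after L3 α=1: [164, 105, 157]
after L4 α=3/4: [451/2, 189/2, 395/2]
after L5 α=1/3: [641/3, 350/3, 598/3]
after L6 α=2/7: [667/3, 316/3, 3740/21]
after L7 α=4/7: [1083/7, 524/7, 8248/49]
rounded: [155, 75, 168]

at x=1,y=1 over L3,L4,L5,L6,L7:
after L3 α=1/2: [181/2, 27/2, 43]
after L4 α=2/3: [401/6, 1019/6, 349/3]
after L5 α=4/5: [737/30, 3131/30, 545/3]
after L6 α=3/8: [4247/48, 6137/48, 524/3]
after L7 α=1/3: [6887/72, 7889/72, 1153/9]
→ [96, 110, 128]


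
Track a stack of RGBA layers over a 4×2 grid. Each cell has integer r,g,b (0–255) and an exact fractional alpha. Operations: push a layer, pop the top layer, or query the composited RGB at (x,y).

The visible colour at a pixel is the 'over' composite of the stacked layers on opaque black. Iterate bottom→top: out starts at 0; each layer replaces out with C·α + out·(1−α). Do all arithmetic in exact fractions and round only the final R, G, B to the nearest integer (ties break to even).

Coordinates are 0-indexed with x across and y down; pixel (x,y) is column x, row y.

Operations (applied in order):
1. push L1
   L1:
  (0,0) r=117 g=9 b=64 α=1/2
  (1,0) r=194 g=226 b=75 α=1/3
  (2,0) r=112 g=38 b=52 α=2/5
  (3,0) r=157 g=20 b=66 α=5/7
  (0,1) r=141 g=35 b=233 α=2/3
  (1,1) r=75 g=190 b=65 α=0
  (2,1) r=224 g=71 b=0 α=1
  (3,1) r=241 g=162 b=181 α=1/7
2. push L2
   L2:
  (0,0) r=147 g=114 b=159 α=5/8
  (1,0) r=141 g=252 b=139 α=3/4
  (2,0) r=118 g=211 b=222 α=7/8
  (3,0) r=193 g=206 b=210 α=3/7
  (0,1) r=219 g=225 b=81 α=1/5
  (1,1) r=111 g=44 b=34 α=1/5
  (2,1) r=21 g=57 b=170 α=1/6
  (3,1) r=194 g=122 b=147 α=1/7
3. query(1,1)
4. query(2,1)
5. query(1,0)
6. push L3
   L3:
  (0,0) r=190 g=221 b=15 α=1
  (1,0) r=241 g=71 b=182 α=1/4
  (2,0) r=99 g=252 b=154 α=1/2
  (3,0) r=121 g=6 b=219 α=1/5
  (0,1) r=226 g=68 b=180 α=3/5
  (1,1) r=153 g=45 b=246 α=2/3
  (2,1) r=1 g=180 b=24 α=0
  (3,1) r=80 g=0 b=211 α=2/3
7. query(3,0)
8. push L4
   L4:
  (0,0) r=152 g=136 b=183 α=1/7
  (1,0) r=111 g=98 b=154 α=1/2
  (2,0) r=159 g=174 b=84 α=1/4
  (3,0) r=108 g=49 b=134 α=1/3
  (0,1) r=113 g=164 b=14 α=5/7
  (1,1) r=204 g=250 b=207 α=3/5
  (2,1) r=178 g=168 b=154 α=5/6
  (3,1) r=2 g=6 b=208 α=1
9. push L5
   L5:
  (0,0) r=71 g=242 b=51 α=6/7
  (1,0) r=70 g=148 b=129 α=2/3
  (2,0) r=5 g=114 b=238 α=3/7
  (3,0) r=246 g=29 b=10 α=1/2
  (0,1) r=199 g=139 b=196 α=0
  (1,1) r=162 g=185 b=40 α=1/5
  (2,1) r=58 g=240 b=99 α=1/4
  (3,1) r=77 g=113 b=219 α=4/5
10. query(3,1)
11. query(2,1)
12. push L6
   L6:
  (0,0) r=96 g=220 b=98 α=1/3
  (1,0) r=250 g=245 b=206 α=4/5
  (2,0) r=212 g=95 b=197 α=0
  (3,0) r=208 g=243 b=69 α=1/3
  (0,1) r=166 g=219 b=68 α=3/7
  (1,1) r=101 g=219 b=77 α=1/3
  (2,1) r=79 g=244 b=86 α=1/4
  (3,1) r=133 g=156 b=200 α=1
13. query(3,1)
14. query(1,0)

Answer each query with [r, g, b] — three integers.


at x=1,y=1 over L1,L2:
+L1 (α=0) → [0, 0, 0]
+L2 (α=1/5) → [111/5, 44/5, 34/5]
rounded: [22, 9, 7]

at x=2,y=1 over L1,L2:
+L1 (α=1) → [224, 71, 0]
+L2 (α=1/6) → [1141/6, 206/3, 85/3]
rounded: [190, 69, 28]

query (1,0) [L1,L2] — begin 0,0,0
+L1 (α=1/3) → [194/3, 226/3, 25]
+L2 (α=3/4) → [1463/12, 1247/6, 221/2]
→ [122, 208, 110]

query (3,0) [L1,L2,L3] — begin 0,0,0
+L1 (α=5/7) → [785/7, 100/7, 330/7]
+L2 (α=3/7) → [7193/49, 4726/49, 5730/49]
+L3 (α=1/5) → [34701/245, 19198/245, 33651/245]
= [142, 78, 137]

query (3,1) [L1,L2,L3,L4,L5] — begin 0,0,0
+L1 (α=1/7) → [241/7, 162/7, 181/7]
+L2 (α=1/7) → [2804/49, 1826/49, 2115/49]
+L3 (α=2/3) → [3548/49, 1826/147, 22793/147]
+L4 (α=1) → [2, 6, 208]
+L5 (α=4/5) → [62, 458/5, 1084/5]
→ [62, 92, 217]

at x=2,y=1 over L1,L2,L3,L4,L5:
+L1 (α=1) → [224, 71, 0]
+L2 (α=1/6) → [1141/6, 206/3, 85/3]
+L3 (α=0) → [1141/6, 206/3, 85/3]
+L4 (α=5/6) → [6481/36, 1363/9, 2395/18]
+L5 (α=1/4) → [7177/48, 2083/12, 2989/24]
= [150, 174, 125]

query (3,1) [L1,L2,L3,L4,L5,L6] — begin 0,0,0
L1 α=1/7: [241/7, 162/7, 181/7]
L2 α=1/7: [2804/49, 1826/49, 2115/49]
L3 α=2/3: [3548/49, 1826/147, 22793/147]
L4 α=1: [2, 6, 208]
L5 α=4/5: [62, 458/5, 1084/5]
L6 α=1: [133, 156, 200]
→ [133, 156, 200]

at x=1,y=0 over L1,L2,L3,L4,L5,L6:
+L1 (α=1/3) → [194/3, 226/3, 25]
+L2 (α=3/4) → [1463/12, 1247/6, 221/2]
+L3 (α=1/4) → [2427/16, 1389/8, 1027/8]
+L4 (α=1/2) → [4203/32, 2173/16, 2259/16]
+L5 (α=2/3) → [8683/96, 2303/16, 2129/16]
+L6 (α=4/5) → [104683/480, 17983/80, 15313/80]
rounded: [218, 225, 191]


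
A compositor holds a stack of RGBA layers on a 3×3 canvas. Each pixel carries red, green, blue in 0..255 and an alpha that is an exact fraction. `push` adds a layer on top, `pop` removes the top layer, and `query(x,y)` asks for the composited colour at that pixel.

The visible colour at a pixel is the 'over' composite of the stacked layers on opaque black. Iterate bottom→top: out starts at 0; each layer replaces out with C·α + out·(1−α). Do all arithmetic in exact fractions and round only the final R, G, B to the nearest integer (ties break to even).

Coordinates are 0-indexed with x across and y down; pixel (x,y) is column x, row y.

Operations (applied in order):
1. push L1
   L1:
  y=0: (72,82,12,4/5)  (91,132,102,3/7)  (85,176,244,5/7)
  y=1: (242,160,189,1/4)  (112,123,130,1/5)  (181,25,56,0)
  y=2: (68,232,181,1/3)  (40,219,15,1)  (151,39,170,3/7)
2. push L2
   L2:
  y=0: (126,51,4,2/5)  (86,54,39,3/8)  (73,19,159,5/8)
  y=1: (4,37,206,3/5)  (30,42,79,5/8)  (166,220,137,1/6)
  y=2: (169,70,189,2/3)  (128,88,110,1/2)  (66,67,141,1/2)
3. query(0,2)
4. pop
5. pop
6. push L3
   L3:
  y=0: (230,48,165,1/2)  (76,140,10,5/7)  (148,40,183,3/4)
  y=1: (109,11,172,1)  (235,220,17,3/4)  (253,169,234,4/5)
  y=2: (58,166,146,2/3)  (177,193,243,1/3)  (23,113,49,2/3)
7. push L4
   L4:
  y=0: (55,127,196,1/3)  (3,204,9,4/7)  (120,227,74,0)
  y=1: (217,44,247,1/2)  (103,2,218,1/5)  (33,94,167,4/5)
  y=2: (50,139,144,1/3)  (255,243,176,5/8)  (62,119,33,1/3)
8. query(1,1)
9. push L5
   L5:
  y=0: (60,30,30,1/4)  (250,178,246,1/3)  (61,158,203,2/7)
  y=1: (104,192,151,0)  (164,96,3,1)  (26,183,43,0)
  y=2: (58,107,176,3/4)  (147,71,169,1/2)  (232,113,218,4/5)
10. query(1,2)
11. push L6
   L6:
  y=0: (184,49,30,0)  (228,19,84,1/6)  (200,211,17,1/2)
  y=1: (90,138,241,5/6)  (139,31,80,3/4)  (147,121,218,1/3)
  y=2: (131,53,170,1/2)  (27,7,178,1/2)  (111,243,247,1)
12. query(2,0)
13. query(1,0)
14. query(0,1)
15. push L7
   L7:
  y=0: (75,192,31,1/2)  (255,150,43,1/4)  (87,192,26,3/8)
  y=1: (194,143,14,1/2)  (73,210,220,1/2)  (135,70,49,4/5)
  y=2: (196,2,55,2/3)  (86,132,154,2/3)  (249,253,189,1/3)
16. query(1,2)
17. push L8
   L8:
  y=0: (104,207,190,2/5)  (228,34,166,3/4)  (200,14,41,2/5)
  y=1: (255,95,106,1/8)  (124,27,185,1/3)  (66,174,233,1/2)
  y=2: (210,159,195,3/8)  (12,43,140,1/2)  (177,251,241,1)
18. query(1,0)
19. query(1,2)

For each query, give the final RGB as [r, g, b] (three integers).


(0,2) stack=L1,L2; from [0,0,0]:
L1 α=1/3: [68/3, 232/3, 181/3]
L2 α=2/3: [1082/9, 652/9, 1315/9]
rounded: [120, 72, 146]

at x=1,y=1 over L3,L4:
after L3 α=3/4: [705/4, 165, 51/4]
after L4 α=1/5: [808/5, 662/5, 269/5]
rounded: [162, 132, 54]

at x=1,y=2 over L3,L4,L5:
L3 α=1/3: [59, 193/3, 81]
L4 α=5/8: [363/2, 176, 1123/8]
L5 α=1/2: [657/4, 247/2, 2475/16]
rounded: [164, 124, 155]

(2,0) stack=L3,L4,L5,L6; from [0,0,0]:
+L3 (α=3/4) → [111, 30, 549/4]
+L4 (α=0) → [111, 30, 549/4]
+L5 (α=2/7) → [677/7, 466/7, 4369/28]
+L6 (α=1/2) → [2077/14, 1943/14, 4845/56]
→ [148, 139, 87]

(1,0) stack=L3,L4,L5,L6; from [0,0,0]:
+L3 (α=5/7) → [380/7, 100, 50/7]
+L4 (α=4/7) → [1224/49, 1116/7, 402/49]
+L5 (α=1/3) → [14698/147, 3478/21, 4286/49]
+L6 (α=1/6) → [53503/441, 17789/126, 12773/147]
= [121, 141, 87]

at x=0,y=1 over L3,L4,L5,L6:
+L3 (α=1) → [109, 11, 172]
+L4 (α=1/2) → [163, 55/2, 419/2]
+L5 (α=0) → [163, 55/2, 419/2]
+L6 (α=5/6) → [613/6, 1435/12, 943/4]
= [102, 120, 236]

query (1,2) [L3,L4,L5,L6,L7] — begin 0,0,0
after L3 α=1/3: [59, 193/3, 81]
after L4 α=5/8: [363/2, 176, 1123/8]
after L5 α=1/2: [657/4, 247/2, 2475/16]
after L6 α=1/2: [765/8, 261/4, 5323/32]
after L7 α=2/3: [2141/24, 439/4, 15179/96]
→ [89, 110, 158]

(1,0) stack=L3,L4,L5,L6,L7,L8; from [0,0,0]:
L3 α=5/7: [380/7, 100, 50/7]
L4 α=4/7: [1224/49, 1116/7, 402/49]
L5 α=1/3: [14698/147, 3478/21, 4286/49]
L6 α=1/6: [53503/441, 17789/126, 12773/147]
L7 α=1/4: [22747/147, 24089/168, 3720/49]
L8 α=3/4: [123295/588, 41225/672, 14061/98]
→ [210, 61, 143]

(1,2) stack=L3,L4,L5,L6,L7,L8; from [0,0,0]:
+L3 (α=1/3) → [59, 193/3, 81]
+L4 (α=5/8) → [363/2, 176, 1123/8]
+L5 (α=1/2) → [657/4, 247/2, 2475/16]
+L6 (α=1/2) → [765/8, 261/4, 5323/32]
+L7 (α=2/3) → [2141/24, 439/4, 15179/96]
+L8 (α=1/2) → [2429/48, 611/8, 28619/192]
→ [51, 76, 149]


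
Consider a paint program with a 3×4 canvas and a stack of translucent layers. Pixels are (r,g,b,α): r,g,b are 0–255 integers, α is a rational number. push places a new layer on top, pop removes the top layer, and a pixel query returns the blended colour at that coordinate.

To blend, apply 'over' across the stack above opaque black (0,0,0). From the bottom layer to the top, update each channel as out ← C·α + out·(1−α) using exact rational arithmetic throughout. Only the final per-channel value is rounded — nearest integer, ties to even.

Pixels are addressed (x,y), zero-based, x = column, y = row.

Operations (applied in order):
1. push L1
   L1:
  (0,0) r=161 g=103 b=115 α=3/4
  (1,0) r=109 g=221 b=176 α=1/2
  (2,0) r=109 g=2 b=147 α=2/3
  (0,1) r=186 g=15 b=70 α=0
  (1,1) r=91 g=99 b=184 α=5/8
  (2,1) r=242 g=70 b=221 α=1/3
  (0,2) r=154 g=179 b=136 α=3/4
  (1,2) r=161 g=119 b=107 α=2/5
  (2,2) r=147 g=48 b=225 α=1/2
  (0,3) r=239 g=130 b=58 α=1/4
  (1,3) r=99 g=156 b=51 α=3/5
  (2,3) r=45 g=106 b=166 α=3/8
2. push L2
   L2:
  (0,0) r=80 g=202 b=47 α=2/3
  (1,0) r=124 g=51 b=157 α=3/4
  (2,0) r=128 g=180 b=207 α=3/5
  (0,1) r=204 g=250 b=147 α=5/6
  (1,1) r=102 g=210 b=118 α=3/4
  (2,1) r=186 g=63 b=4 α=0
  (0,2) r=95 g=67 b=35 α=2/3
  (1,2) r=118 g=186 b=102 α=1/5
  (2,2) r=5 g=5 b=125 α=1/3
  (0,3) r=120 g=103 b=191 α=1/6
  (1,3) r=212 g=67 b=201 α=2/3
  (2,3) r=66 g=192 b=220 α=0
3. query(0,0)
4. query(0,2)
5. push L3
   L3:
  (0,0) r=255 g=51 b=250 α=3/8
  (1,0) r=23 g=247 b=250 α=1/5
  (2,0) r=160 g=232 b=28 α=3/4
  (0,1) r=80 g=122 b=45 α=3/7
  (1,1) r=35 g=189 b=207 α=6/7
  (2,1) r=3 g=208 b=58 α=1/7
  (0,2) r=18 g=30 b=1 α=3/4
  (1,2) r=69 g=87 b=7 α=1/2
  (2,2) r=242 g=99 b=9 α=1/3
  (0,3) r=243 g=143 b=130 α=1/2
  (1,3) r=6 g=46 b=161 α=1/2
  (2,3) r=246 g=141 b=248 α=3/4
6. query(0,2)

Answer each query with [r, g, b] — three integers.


at x=0,y=0 over L1,L2:
+L1 (α=3/4) → [483/4, 309/4, 345/4]
+L2 (α=2/3) → [1123/12, 1925/12, 721/12]
rounded: [94, 160, 60]

at x=0,y=2 over L1,L2:
L1 α=3/4: [231/2, 537/4, 102]
L2 α=2/3: [611/6, 1073/12, 172/3]
rounded: [102, 89, 57]

at x=0,y=2 over L1,L2,L3:
L1 α=3/4: [231/2, 537/4, 102]
L2 α=2/3: [611/6, 1073/12, 172/3]
L3 α=3/4: [935/24, 2153/48, 181/12]
rounded: [39, 45, 15]
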